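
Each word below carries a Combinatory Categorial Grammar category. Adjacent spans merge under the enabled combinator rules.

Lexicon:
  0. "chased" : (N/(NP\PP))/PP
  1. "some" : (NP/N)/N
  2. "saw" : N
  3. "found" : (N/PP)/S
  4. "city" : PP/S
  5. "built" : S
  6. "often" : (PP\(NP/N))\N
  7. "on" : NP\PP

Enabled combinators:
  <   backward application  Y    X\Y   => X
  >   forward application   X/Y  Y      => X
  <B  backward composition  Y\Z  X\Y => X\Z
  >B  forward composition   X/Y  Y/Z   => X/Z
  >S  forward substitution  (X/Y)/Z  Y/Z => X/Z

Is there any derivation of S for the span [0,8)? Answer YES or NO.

NO

(N/(NP\PP))/PP (NP/N)/N N (N/PP)/S PP/S S (PP\(NP/N))\N NP\PP
CKY chart[0,8] = {N}; S ∉ chart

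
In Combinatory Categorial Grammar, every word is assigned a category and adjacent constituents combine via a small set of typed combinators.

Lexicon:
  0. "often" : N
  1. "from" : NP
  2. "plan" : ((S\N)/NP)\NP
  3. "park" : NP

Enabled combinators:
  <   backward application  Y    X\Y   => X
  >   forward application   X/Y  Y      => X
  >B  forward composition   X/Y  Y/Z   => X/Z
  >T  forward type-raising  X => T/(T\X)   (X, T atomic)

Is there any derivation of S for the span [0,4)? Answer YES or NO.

YES

[0,4] S   <
  [0,1] "often" : N
  [1,4] S\N   >
    [1,3] (S\N)/NP   <
      [1,2] "from" : NP
      [2,3] "plan" : ((S\N)/NP)\NP
    [3,4] "park" : NP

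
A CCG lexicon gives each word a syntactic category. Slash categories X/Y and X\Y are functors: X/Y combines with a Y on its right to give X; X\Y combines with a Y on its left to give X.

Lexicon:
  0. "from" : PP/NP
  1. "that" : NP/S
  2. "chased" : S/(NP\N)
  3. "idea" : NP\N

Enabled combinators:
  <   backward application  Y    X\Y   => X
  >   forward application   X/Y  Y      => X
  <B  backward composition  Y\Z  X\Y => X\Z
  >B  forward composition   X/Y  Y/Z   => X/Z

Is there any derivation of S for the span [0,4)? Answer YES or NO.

PP/NP NP/S S/(NP\N) NP\N
CKY chart[0,4] = {PP}; S ∉ chart

NO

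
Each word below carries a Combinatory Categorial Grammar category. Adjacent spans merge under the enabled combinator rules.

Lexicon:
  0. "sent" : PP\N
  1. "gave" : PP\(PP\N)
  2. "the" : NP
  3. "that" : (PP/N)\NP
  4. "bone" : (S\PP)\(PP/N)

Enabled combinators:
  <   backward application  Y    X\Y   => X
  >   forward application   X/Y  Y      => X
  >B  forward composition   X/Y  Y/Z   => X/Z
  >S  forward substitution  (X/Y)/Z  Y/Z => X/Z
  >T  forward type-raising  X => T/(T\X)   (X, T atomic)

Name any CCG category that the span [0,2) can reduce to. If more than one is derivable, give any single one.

[0,5] S   <
  [0,2] PP   <
    [0,1] "sent" : PP\N
    [1,2] "gave" : PP\(PP\N)
  [2,5] S\PP   <
    [2,4] PP/N   <
      [2,3] "the" : NP
      [3,4] "that" : (PP/N)\NP
    [4,5] "bone" : (S\PP)\(PP/N)

PP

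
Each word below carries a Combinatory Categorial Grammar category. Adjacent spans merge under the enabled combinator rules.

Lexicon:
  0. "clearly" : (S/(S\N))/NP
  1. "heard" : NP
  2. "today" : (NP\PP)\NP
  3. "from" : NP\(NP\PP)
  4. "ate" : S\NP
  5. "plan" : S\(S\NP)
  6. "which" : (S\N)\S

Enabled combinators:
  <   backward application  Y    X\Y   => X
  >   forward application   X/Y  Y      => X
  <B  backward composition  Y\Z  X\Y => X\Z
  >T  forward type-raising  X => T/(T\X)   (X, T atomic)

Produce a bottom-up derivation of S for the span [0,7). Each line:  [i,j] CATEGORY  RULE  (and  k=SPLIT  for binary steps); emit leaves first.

[0,1] (S/(S\N))/NP  lex  "clearly"
[1,2] NP  lex  "heard"
[2,3] (NP\PP)\NP  lex  "today"
[1,3] NP\PP  <  k=2
[3,4] NP\(NP\PP)  lex  "from"
[1,4] NP  <  k=3
[0,4] S/(S\N)  >  k=1
[4,5] S\NP  lex  "ate"
[5,6] S\(S\NP)  lex  "plan"
[4,6] S  <  k=5
[6,7] (S\N)\S  lex  "which"
[4,7] S\N  <  k=6
[0,7] S  >  k=4

[0,7] S   >
  [0,4] S/(S\N)   >
    [0,1] "clearly" : (S/(S\N))/NP
    [1,4] NP   <
      [1,3] NP\PP   <
        [1,2] "heard" : NP
        [2,3] "today" : (NP\PP)\NP
      [3,4] "from" : NP\(NP\PP)
  [4,7] S\N   <
    [4,6] S   <
      [4,5] "ate" : S\NP
      [5,6] "plan" : S\(S\NP)
    [6,7] "which" : (S\N)\S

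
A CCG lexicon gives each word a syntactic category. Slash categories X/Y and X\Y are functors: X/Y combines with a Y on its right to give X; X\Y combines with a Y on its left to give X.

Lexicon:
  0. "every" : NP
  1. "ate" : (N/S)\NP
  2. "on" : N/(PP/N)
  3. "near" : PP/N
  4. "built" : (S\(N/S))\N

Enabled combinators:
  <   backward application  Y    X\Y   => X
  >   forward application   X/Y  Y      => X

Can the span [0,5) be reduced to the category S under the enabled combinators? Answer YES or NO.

[0,5] S   <
  [0,2] N/S   <
    [0,1] "every" : NP
    [1,2] "ate" : (N/S)\NP
  [2,5] S\(N/S)   <
    [2,4] N   >
      [2,3] "on" : N/(PP/N)
      [3,4] "near" : PP/N
    [4,5] "built" : (S\(N/S))\N

YES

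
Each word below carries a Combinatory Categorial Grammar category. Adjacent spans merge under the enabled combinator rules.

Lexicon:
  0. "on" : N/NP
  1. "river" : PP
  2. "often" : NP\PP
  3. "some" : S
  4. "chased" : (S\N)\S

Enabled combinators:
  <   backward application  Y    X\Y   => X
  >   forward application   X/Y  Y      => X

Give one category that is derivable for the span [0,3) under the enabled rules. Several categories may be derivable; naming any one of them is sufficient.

[0,5] S   <
  [0,3] N   >
    [0,1] "on" : N/NP
    [1,3] NP   <
      [1,2] "river" : PP
      [2,3] "often" : NP\PP
  [3,5] S\N   <
    [3,4] "some" : S
    [4,5] "chased" : (S\N)\S

N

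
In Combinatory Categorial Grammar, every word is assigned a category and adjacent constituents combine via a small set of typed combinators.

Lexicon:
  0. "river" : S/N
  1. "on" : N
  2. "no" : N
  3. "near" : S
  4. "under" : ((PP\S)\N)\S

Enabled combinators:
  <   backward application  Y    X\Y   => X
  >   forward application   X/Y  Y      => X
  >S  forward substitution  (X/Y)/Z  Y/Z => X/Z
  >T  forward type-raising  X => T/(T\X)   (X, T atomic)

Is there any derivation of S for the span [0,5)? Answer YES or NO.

NO

S/N N N S ((PP\S)\N)\S
CKY chart[0,5] = {N/(N\PP), NP/(NP\PP), PP, PP/(PP\PP), S/(S\PP)}; S ∉ chart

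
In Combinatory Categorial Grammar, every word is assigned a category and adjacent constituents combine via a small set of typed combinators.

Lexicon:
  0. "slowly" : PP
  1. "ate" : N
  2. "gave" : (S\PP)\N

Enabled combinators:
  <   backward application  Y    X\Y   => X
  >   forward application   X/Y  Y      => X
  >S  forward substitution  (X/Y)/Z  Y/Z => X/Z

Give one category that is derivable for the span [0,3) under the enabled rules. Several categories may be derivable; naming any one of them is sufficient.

[0,3] S   <
  [0,1] "slowly" : PP
  [1,3] S\PP   <
    [1,2] "ate" : N
    [2,3] "gave" : (S\PP)\N

S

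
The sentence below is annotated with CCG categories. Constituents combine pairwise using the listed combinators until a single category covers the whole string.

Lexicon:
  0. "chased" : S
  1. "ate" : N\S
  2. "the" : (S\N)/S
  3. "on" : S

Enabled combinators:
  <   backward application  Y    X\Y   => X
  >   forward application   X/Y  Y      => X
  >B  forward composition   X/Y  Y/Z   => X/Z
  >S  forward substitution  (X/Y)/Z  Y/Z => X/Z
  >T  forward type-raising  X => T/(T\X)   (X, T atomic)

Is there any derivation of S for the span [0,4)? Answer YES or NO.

[0,4] S   <
  [0,2] N   >
    [0,1] N/(N\S)   >T
      [0,1] "chased" : S
    [1,2] "ate" : N\S
  [2,4] S\N   >
    [2,3] "the" : (S\N)/S
    [3,4] "on" : S

YES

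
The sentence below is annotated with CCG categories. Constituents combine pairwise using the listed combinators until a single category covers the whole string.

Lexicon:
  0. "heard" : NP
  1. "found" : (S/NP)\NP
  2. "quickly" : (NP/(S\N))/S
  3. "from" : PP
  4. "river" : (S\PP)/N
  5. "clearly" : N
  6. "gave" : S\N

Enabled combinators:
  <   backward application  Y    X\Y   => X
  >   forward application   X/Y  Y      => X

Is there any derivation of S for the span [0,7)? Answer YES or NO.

YES

[0,7] S   >
  [0,2] S/NP   <
    [0,1] "heard" : NP
    [1,2] "found" : (S/NP)\NP
  [2,7] NP   >
    [2,6] NP/(S\N)   >
      [2,3] "quickly" : (NP/(S\N))/S
      [3,6] S   <
        [3,4] "from" : PP
        [4,6] S\PP   >
          [4,5] "river" : (S\PP)/N
          [5,6] "clearly" : N
    [6,7] "gave" : S\N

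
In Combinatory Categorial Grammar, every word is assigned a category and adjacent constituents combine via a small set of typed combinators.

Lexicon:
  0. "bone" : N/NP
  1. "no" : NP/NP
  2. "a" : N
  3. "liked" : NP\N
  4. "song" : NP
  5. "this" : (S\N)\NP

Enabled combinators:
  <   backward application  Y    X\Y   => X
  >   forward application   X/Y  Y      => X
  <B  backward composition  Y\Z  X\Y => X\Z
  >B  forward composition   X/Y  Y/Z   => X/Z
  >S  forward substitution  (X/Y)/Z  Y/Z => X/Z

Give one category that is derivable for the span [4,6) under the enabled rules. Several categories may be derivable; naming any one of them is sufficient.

[0,6] S   <
  [0,4] N   >
    [0,2] N/NP   >B
      [0,1] "bone" : N/NP
      [1,2] "no" : NP/NP
    [2,4] NP   <
      [2,3] "a" : N
      [3,4] "liked" : NP\N
  [4,6] S\N   <
    [4,5] "song" : NP
    [5,6] "this" : (S\N)\NP

S\N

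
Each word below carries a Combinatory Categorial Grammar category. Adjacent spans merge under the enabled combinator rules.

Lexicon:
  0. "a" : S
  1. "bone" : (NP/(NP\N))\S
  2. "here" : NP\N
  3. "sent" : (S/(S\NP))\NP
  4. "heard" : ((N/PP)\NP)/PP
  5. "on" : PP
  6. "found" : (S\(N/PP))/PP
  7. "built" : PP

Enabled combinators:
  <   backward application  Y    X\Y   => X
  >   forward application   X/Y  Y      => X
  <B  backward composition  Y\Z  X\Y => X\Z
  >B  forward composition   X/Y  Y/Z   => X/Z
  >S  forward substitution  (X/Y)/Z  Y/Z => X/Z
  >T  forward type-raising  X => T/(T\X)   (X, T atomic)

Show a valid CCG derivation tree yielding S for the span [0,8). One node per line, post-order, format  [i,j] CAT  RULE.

[0,1] S  lex  "a"
[1,2] (NP/(NP\N))\S  lex  "bone"
[0,2] NP/(NP\N)  <  k=1
[2,3] NP\N  lex  "here"
[0,3] NP  >  k=2
[3,4] (S/(S\NP))\NP  lex  "sent"
[0,4] S/(S\NP)  <  k=3
[4,5] ((N/PP)\NP)/PP  lex  "heard"
[5,6] PP  lex  "on"
[4,6] (N/PP)\NP  >  k=5
[6,7] (S\(N/PP))/PP  lex  "found"
[7,8] PP  lex  "built"
[6,8] S\(N/PP)  >  k=7
[4,8] S\NP  <B  k=6
[0,8] S  >  k=4

[0,8] S   >
  [0,4] S/(S\NP)   <
    [0,3] NP   >
      [0,2] NP/(NP\N)   <
        [0,1] "a" : S
        [1,2] "bone" : (NP/(NP\N))\S
      [2,3] "here" : NP\N
    [3,4] "sent" : (S/(S\NP))\NP
  [4,8] S\NP   <B
    [4,6] (N/PP)\NP   >
      [4,5] "heard" : ((N/PP)\NP)/PP
      [5,6] "on" : PP
    [6,8] S\(N/PP)   >
      [6,7] "found" : (S\(N/PP))/PP
      [7,8] "built" : PP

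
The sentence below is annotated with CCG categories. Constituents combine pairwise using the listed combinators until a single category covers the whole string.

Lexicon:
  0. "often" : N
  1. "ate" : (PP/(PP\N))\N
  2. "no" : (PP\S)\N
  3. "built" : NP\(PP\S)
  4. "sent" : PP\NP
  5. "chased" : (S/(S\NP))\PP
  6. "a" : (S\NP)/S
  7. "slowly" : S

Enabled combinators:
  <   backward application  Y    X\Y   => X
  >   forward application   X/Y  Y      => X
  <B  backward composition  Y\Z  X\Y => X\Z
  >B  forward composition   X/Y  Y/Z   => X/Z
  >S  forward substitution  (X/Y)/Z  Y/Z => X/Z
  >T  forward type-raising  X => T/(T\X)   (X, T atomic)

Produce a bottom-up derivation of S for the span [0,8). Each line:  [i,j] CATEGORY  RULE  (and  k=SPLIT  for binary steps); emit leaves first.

[0,1] N  lex  "often"
[1,2] (PP/(PP\N))\N  lex  "ate"
[0,2] PP/(PP\N)  <  k=1
[2,3] (PP\S)\N  lex  "no"
[3,4] NP\(PP\S)  lex  "built"
[2,4] NP\N  <B  k=3
[4,5] PP\NP  lex  "sent"
[2,5] PP\N  <B  k=4
[0,5] PP  >  k=2
[5,6] (S/(S\NP))\PP  lex  "chased"
[0,6] S/(S\NP)  <  k=5
[6,7] (S\NP)/S  lex  "a"
[7,8] S  lex  "slowly"
[6,8] S\NP  >  k=7
[0,8] S  >  k=6

[0,8] S   >
  [0,6] S/(S\NP)   <
    [0,5] PP   >
      [0,2] PP/(PP\N)   <
        [0,1] "often" : N
        [1,2] "ate" : (PP/(PP\N))\N
      [2,5] PP\N   <B
        [2,4] NP\N   <B
          [2,3] "no" : (PP\S)\N
          [3,4] "built" : NP\(PP\S)
        [4,5] "sent" : PP\NP
    [5,6] "chased" : (S/(S\NP))\PP
  [6,8] S\NP   >
    [6,7] "a" : (S\NP)/S
    [7,8] "slowly" : S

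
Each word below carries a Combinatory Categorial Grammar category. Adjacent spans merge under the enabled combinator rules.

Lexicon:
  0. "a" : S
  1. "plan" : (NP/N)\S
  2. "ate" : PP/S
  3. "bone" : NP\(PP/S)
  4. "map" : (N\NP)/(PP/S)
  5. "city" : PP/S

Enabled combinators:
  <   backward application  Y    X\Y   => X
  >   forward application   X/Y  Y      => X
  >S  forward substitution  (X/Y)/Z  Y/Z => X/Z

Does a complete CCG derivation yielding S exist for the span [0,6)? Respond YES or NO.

S (NP/N)\S PP/S NP\(PP/S) (N\NP)/(PP/S) PP/S
CKY chart[0,6] = {NP}; S ∉ chart

NO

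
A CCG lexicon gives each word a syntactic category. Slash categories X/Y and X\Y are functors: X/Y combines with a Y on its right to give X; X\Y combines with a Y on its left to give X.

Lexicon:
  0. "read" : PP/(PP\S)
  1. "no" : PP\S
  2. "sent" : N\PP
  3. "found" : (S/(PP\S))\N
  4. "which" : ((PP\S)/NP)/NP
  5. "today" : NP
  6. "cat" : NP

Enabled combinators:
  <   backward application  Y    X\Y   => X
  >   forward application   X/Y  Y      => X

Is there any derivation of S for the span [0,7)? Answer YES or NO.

[0,7] S   >
  [0,4] S/(PP\S)   <
    [0,3] N   <
      [0,2] PP   >
        [0,1] "read" : PP/(PP\S)
        [1,2] "no" : PP\S
      [2,3] "sent" : N\PP
    [3,4] "found" : (S/(PP\S))\N
  [4,7] PP\S   >
    [4,6] (PP\S)/NP   >
      [4,5] "which" : ((PP\S)/NP)/NP
      [5,6] "today" : NP
    [6,7] "cat" : NP

YES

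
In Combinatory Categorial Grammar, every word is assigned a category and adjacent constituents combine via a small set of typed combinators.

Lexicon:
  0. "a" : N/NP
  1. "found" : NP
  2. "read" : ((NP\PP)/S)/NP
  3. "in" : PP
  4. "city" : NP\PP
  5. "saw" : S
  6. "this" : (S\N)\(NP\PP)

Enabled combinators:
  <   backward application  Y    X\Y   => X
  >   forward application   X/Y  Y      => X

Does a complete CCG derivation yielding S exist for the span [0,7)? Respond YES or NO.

YES

[0,7] S   <
  [0,2] N   >
    [0,1] "a" : N/NP
    [1,2] "found" : NP
  [2,7] S\N   <
    [2,6] NP\PP   >
      [2,5] (NP\PP)/S   >
        [2,3] "read" : ((NP\PP)/S)/NP
        [3,5] NP   <
          [3,4] "in" : PP
          [4,5] "city" : NP\PP
      [5,6] "saw" : S
    [6,7] "this" : (S\N)\(NP\PP)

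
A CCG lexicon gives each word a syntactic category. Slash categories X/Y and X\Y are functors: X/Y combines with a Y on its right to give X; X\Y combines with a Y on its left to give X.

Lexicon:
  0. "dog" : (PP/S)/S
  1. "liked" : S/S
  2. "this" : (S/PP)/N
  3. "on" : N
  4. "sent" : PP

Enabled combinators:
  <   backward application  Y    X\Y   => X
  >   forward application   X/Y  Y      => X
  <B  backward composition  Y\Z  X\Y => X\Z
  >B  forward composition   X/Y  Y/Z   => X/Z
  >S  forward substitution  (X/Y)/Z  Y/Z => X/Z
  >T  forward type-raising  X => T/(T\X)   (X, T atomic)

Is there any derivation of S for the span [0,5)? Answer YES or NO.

(PP/S)/S S/S (S/PP)/N N PP
CKY chart[0,5] = {(PP/S)/(PP\PP), (PP/S)/(S\S), N/(N\PP), NP/(NP\PP), PP, PP/(PP\PP), PP/(S\S), PP/S, S/(S\PP)}; S ∉ chart

NO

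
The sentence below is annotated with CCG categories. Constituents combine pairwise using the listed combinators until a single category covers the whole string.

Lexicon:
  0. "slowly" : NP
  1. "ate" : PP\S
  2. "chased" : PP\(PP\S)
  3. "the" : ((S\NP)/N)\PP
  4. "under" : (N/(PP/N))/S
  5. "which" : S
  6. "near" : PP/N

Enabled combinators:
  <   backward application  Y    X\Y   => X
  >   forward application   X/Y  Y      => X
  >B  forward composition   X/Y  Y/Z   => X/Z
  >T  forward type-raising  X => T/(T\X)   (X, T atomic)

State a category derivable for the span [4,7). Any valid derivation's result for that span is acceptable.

[0,7] S   <
  [0,1] "slowly" : NP
  [1,7] S\NP   >
    [1,4] (S\NP)/N   <
      [1,3] PP   <
        [1,2] "ate" : PP\S
        [2,3] "chased" : PP\(PP\S)
      [3,4] "the" : ((S\NP)/N)\PP
    [4,7] N   >
      [4,6] N/(PP/N)   >
        [4,5] "under" : (N/(PP/N))/S
        [5,6] "which" : S
      [6,7] "near" : PP/N

N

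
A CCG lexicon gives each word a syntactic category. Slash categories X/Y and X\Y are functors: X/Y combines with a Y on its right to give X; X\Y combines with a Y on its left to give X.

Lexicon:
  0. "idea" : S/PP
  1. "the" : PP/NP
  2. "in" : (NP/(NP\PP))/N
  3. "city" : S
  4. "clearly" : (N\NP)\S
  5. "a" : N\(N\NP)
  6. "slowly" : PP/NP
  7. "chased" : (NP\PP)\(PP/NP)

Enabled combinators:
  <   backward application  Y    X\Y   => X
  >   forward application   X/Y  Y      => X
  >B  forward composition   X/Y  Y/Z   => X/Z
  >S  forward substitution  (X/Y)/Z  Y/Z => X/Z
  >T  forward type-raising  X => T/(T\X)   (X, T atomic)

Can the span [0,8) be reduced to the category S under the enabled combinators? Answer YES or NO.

YES

[0,8] S   >
  [0,2] S/NP   >B
    [0,1] "idea" : S/PP
    [1,2] "the" : PP/NP
  [2,8] NP   >
    [2,6] NP/(NP\PP)   >
      [2,3] "in" : (NP/(NP\PP))/N
      [3,6] N   <
        [3,5] N\NP   <
          [3,4] "city" : S
          [4,5] "clearly" : (N\NP)\S
        [5,6] "a" : N\(N\NP)
    [6,8] NP\PP   <
      [6,7] "slowly" : PP/NP
      [7,8] "chased" : (NP\PP)\(PP/NP)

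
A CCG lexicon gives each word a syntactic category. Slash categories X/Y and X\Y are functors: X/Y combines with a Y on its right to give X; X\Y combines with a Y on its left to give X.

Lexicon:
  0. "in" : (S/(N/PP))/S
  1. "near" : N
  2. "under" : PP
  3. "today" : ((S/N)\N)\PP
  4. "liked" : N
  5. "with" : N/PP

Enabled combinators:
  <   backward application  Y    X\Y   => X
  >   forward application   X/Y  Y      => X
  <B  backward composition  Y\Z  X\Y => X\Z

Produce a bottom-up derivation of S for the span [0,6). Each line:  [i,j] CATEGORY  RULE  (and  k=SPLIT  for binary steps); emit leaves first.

[0,1] (S/(N/PP))/S  lex  "in"
[1,2] N  lex  "near"
[2,3] PP  lex  "under"
[3,4] ((S/N)\N)\PP  lex  "today"
[2,4] (S/N)\N  <  k=3
[1,4] S/N  <  k=2
[4,5] N  lex  "liked"
[1,5] S  >  k=4
[0,5] S/(N/PP)  >  k=1
[5,6] N/PP  lex  "with"
[0,6] S  >  k=5

[0,6] S   >
  [0,5] S/(N/PP)   >
    [0,1] "in" : (S/(N/PP))/S
    [1,5] S   >
      [1,4] S/N   <
        [1,2] "near" : N
        [2,4] (S/N)\N   <
          [2,3] "under" : PP
          [3,4] "today" : ((S/N)\N)\PP
      [4,5] "liked" : N
  [5,6] "with" : N/PP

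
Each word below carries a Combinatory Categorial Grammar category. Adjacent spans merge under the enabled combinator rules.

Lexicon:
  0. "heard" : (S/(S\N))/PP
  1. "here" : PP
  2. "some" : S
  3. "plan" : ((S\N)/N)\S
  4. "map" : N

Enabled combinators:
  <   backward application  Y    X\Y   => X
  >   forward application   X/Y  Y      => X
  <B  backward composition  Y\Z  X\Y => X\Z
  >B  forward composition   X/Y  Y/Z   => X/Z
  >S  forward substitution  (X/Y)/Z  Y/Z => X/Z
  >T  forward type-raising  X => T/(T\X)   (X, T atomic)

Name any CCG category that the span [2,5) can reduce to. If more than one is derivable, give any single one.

[0,5] S   >
  [0,2] S/(S\N)   >
    [0,1] "heard" : (S/(S\N))/PP
    [1,2] "here" : PP
  [2,5] S\N   >
    [2,4] (S\N)/N   <
      [2,3] "some" : S
      [3,4] "plan" : ((S\N)/N)\S
    [4,5] "map" : N

S\N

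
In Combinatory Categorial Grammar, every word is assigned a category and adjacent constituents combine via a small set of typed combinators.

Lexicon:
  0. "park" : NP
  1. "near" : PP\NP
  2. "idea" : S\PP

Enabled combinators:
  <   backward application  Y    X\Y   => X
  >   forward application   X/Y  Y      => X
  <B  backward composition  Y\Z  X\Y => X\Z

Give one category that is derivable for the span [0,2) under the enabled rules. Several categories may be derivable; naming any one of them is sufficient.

PP

[0,3] S   <
  [0,2] PP   <
    [0,1] "park" : NP
    [1,2] "near" : PP\NP
  [2,3] "idea" : S\PP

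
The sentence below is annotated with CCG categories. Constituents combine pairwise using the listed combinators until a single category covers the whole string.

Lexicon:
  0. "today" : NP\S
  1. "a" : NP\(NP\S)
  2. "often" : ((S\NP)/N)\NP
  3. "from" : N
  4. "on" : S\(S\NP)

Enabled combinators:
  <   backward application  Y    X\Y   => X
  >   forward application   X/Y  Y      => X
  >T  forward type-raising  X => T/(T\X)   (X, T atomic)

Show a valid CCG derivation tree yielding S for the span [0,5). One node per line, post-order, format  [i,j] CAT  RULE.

[0,1] NP\S  lex  "today"
[1,2] NP\(NP\S)  lex  "a"
[0,2] NP  <  k=1
[2,3] ((S\NP)/N)\NP  lex  "often"
[0,3] (S\NP)/N  <  k=2
[3,4] N  lex  "from"
[0,4] S\NP  >  k=3
[4,5] S\(S\NP)  lex  "on"
[0,5] S  <  k=4

[0,5] S   <
  [0,4] S\NP   >
    [0,3] (S\NP)/N   <
      [0,2] NP   <
        [0,1] "today" : NP\S
        [1,2] "a" : NP\(NP\S)
      [2,3] "often" : ((S\NP)/N)\NP
    [3,4] "from" : N
  [4,5] "on" : S\(S\NP)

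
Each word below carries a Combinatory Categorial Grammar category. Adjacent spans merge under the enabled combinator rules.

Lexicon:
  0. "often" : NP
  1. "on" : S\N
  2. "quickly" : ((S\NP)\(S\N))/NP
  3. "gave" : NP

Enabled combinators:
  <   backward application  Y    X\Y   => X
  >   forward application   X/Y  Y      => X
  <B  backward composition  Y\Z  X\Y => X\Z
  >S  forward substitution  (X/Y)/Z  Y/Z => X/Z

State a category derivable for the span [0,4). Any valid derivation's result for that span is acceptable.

S

[0,4] S   <
  [0,1] "often" : NP
  [1,4] S\NP   <
    [1,2] "on" : S\N
    [2,4] (S\NP)\(S\N)   >
      [2,3] "quickly" : ((S\NP)\(S\N))/NP
      [3,4] "gave" : NP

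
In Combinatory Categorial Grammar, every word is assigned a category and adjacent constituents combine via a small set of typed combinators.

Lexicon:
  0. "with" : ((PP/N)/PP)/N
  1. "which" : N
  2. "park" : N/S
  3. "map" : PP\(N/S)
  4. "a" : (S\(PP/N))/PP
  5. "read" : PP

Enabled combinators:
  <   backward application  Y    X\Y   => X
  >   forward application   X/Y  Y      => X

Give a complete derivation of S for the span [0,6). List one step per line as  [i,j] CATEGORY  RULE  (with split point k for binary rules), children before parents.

[0,1] ((PP/N)/PP)/N  lex  "with"
[1,2] N  lex  "which"
[0,2] (PP/N)/PP  >  k=1
[2,3] N/S  lex  "park"
[3,4] PP\(N/S)  lex  "map"
[2,4] PP  <  k=3
[0,4] PP/N  >  k=2
[4,5] (S\(PP/N))/PP  lex  "a"
[5,6] PP  lex  "read"
[4,6] S\(PP/N)  >  k=5
[0,6] S  <  k=4

[0,6] S   <
  [0,4] PP/N   >
    [0,2] (PP/N)/PP   >
      [0,1] "with" : ((PP/N)/PP)/N
      [1,2] "which" : N
    [2,4] PP   <
      [2,3] "park" : N/S
      [3,4] "map" : PP\(N/S)
  [4,6] S\(PP/N)   >
    [4,5] "a" : (S\(PP/N))/PP
    [5,6] "read" : PP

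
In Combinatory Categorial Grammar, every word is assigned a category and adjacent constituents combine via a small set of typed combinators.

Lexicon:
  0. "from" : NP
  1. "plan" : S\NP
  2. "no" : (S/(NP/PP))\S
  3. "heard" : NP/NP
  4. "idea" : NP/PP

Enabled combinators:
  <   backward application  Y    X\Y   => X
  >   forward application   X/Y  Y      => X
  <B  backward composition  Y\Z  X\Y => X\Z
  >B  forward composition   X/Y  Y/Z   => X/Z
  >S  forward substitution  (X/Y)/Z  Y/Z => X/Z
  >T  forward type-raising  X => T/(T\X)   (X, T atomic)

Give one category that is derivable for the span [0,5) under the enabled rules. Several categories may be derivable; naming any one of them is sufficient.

[0,5] S   >
  [0,3] S/(NP/PP)   <
    [0,2] S   >
      [0,1] S/(S\NP)   >T
        [0,1] "from" : NP
      [1,2] "plan" : S\NP
    [2,3] "no" : (S/(NP/PP))\S
  [3,5] NP/PP   >B
    [3,4] "heard" : NP/NP
    [4,5] "idea" : NP/PP

S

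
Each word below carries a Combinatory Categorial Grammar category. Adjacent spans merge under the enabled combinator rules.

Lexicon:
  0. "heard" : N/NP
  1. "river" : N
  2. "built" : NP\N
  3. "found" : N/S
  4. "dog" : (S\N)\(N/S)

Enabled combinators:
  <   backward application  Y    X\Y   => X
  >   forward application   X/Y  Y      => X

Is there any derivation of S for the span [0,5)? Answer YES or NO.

[0,5] S   <
  [0,3] N   >
    [0,1] "heard" : N/NP
    [1,3] NP   <
      [1,2] "river" : N
      [2,3] "built" : NP\N
  [3,5] S\N   <
    [3,4] "found" : N/S
    [4,5] "dog" : (S\N)\(N/S)

YES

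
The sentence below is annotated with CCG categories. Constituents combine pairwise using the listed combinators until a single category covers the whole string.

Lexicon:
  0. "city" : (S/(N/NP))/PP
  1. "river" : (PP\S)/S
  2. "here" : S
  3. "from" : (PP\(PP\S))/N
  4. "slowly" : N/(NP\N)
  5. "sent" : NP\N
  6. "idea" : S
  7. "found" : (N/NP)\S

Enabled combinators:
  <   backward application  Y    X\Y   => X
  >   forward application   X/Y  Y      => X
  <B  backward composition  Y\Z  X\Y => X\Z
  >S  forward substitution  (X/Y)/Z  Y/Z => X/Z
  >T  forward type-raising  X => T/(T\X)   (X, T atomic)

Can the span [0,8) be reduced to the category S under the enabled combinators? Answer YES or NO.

YES

[0,8] S   >
  [0,6] S/(N/NP)   >
    [0,1] "city" : (S/(N/NP))/PP
    [1,6] PP   <
      [1,3] PP\S   >
        [1,2] "river" : (PP\S)/S
        [2,3] "here" : S
      [3,6] PP\(PP\S)   >
        [3,4] "from" : (PP\(PP\S))/N
        [4,6] N   >
          [4,5] "slowly" : N/(NP\N)
          [5,6] "sent" : NP\N
  [6,8] N/NP   <
    [6,7] "idea" : S
    [7,8] "found" : (N/NP)\S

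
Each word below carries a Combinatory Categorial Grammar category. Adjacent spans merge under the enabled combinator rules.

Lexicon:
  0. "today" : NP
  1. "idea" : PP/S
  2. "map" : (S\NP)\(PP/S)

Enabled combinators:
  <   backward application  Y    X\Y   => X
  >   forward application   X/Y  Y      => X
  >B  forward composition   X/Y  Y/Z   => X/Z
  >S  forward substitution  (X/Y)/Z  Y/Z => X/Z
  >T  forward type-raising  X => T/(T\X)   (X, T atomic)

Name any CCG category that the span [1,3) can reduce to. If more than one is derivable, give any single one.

S\NP

[0,3] S   >
  [0,1] S/(S\NP)   >T
    [0,1] "today" : NP
  [1,3] S\NP   <
    [1,2] "idea" : PP/S
    [2,3] "map" : (S\NP)\(PP/S)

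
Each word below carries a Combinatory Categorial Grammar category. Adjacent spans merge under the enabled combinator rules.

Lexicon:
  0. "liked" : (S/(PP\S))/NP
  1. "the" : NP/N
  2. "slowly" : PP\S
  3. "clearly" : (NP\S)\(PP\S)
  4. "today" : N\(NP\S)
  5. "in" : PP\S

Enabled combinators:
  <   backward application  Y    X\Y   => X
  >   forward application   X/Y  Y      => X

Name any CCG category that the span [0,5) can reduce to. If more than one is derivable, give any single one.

[0,6] S   >
  [0,5] S/(PP\S)   >
    [0,1] "liked" : (S/(PP\S))/NP
    [1,5] NP   >
      [1,2] "the" : NP/N
      [2,5] N   <
        [2,4] NP\S   <
          [2,3] "slowly" : PP\S
          [3,4] "clearly" : (NP\S)\(PP\S)
        [4,5] "today" : N\(NP\S)
  [5,6] "in" : PP\S

S/(PP\S)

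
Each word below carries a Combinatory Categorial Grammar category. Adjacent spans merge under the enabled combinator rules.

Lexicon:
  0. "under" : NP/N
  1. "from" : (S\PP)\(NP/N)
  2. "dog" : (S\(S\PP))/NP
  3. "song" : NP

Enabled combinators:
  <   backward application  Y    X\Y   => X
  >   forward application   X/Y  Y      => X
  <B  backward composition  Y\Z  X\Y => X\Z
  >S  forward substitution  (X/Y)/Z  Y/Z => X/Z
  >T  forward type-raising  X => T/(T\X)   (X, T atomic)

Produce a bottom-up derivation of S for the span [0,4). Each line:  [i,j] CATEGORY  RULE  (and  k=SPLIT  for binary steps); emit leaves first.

[0,4] S   <
  [0,2] S\PP   <
    [0,1] "under" : NP/N
    [1,2] "from" : (S\PP)\(NP/N)
  [2,4] S\(S\PP)   >
    [2,3] "dog" : (S\(S\PP))/NP
    [3,4] "song" : NP

[0,1] NP/N  lex  "under"
[1,2] (S\PP)\(NP/N)  lex  "from"
[0,2] S\PP  <  k=1
[2,3] (S\(S\PP))/NP  lex  "dog"
[3,4] NP  lex  "song"
[2,4] S\(S\PP)  >  k=3
[0,4] S  <  k=2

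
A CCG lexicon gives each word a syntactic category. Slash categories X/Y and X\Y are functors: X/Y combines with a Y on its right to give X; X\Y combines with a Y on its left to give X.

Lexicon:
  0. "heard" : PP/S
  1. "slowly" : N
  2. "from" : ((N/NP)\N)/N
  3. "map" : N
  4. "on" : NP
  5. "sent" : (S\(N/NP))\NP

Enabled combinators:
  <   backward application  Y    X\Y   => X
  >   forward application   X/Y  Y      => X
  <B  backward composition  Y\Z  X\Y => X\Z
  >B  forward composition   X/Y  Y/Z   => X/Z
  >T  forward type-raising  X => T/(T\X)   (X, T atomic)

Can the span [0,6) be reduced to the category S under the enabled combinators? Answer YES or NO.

PP/S N ((N/NP)\N)/N N NP (S\(N/NP))\NP
CKY chart[0,6] = {N/(N\PP), NP/(NP\PP), PP, PP/(PP\PP), PP/(S\S), S/(S\PP)}; S ∉ chart

NO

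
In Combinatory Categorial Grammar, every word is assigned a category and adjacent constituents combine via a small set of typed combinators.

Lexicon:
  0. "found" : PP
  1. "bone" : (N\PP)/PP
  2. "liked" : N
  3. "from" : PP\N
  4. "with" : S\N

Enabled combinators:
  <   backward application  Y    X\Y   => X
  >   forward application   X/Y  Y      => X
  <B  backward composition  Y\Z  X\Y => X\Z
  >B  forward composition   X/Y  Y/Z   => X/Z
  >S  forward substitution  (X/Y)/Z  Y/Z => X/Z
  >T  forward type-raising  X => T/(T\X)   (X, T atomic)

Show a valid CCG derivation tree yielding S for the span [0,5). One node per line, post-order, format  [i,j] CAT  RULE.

[0,5] S   >
  [0,1] S/(S\PP)   >T
    [0,1] "found" : PP
  [1,5] S\PP   <B
    [1,4] N\PP   >
      [1,2] "bone" : (N\PP)/PP
      [2,4] PP   <
        [2,3] "liked" : N
        [3,4] "from" : PP\N
    [4,5] "with" : S\N

[0,1] PP  lex  "found"
[0,1] S/(S\PP)  >T
[1,2] (N\PP)/PP  lex  "bone"
[2,3] N  lex  "liked"
[3,4] PP\N  lex  "from"
[2,4] PP  <  k=3
[1,4] N\PP  >  k=2
[4,5] S\N  lex  "with"
[1,5] S\PP  <B  k=4
[0,5] S  >  k=1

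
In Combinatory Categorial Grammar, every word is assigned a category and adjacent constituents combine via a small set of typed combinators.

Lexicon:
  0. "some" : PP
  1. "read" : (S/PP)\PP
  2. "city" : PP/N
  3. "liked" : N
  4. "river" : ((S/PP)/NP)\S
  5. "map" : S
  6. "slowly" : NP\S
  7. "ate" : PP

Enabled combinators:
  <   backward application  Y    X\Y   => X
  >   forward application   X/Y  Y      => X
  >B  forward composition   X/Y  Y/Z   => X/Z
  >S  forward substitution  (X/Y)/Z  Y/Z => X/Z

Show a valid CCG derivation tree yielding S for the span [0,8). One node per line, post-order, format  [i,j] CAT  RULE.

[0,1] PP  lex  "some"
[1,2] (S/PP)\PP  lex  "read"
[0,2] S/PP  <  k=1
[2,3] PP/N  lex  "city"
[3,4] N  lex  "liked"
[2,4] PP  >  k=3
[0,4] S  >  k=2
[4,5] ((S/PP)/NP)\S  lex  "river"
[0,5] (S/PP)/NP  <  k=4
[5,6] S  lex  "map"
[6,7] NP\S  lex  "slowly"
[5,7] NP  <  k=6
[0,7] S/PP  >  k=5
[7,8] PP  lex  "ate"
[0,8] S  >  k=7

[0,8] S   >
  [0,7] S/PP   >
    [0,5] (S/PP)/NP   <
      [0,4] S   >
        [0,2] S/PP   <
          [0,1] "some" : PP
          [1,2] "read" : (S/PP)\PP
        [2,4] PP   >
          [2,3] "city" : PP/N
          [3,4] "liked" : N
      [4,5] "river" : ((S/PP)/NP)\S
    [5,7] NP   <
      [5,6] "map" : S
      [6,7] "slowly" : NP\S
  [7,8] "ate" : PP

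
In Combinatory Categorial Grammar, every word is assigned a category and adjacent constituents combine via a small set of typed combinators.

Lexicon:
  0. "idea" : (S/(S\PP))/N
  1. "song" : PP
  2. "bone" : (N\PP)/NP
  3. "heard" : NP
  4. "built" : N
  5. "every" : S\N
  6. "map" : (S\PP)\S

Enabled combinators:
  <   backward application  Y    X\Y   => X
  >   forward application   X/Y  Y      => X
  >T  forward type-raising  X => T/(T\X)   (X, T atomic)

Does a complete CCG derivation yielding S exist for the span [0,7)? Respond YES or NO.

[0,7] S   >
  [0,4] S/(S\PP)   >
    [0,1] "idea" : (S/(S\PP))/N
    [1,4] N   <
      [1,2] "song" : PP
      [2,4] N\PP   >
        [2,3] "bone" : (N\PP)/NP
        [3,4] "heard" : NP
  [4,7] S\PP   <
    [4,6] S   >
      [4,5] S/(S\N)   >T
        [4,5] "built" : N
      [5,6] "every" : S\N
    [6,7] "map" : (S\PP)\S

YES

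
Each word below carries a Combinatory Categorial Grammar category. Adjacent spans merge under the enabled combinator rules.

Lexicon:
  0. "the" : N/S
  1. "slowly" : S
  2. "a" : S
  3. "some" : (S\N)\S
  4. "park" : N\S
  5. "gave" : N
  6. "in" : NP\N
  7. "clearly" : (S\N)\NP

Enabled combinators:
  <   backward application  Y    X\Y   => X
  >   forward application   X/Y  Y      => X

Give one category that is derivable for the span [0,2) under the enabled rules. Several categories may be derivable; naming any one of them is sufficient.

[0,8] S   <
  [0,5] N   <
    [0,4] S   <
      [0,2] N   >
        [0,1] "the" : N/S
        [1,2] "slowly" : S
      [2,4] S\N   <
        [2,3] "a" : S
        [3,4] "some" : (S\N)\S
    [4,5] "park" : N\S
  [5,8] S\N   <
    [5,7] NP   <
      [5,6] "gave" : N
      [6,7] "in" : NP\N
    [7,8] "clearly" : (S\N)\NP

N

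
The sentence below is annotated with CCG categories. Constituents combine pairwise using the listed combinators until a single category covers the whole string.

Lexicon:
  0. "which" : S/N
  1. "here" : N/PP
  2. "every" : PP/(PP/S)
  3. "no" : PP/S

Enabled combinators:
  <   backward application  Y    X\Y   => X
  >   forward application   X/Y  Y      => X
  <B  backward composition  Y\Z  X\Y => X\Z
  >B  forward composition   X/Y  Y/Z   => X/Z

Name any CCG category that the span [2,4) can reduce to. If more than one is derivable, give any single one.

PP

[0,4] S   >
  [0,2] S/PP   >B
    [0,1] "which" : S/N
    [1,2] "here" : N/PP
  [2,4] PP   >
    [2,3] "every" : PP/(PP/S)
    [3,4] "no" : PP/S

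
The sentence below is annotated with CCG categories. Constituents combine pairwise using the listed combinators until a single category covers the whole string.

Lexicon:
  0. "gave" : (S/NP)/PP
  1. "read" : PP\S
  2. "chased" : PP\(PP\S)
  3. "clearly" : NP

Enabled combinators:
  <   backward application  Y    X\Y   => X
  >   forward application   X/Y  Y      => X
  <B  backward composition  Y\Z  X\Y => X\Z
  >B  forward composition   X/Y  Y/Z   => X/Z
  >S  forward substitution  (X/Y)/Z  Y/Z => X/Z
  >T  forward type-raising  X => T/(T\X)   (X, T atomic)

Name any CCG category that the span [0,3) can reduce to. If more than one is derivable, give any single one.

[0,4] S   >
  [0,3] S/NP   >
    [0,1] "gave" : (S/NP)/PP
    [1,3] PP   <
      [1,2] "read" : PP\S
      [2,3] "chased" : PP\(PP\S)
  [3,4] "clearly" : NP

S/NP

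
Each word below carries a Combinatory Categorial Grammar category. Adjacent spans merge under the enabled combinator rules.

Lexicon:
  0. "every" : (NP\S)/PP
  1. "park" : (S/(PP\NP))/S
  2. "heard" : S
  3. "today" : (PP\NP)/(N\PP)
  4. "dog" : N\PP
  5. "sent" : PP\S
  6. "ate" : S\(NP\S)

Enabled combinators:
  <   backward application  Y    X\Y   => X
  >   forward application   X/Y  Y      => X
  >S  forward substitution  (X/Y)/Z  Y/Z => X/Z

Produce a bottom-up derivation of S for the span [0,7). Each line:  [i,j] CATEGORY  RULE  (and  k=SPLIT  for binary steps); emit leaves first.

[0,1] (NP\S)/PP  lex  "every"
[1,2] (S/(PP\NP))/S  lex  "park"
[2,3] S  lex  "heard"
[1,3] S/(PP\NP)  >  k=2
[3,4] (PP\NP)/(N\PP)  lex  "today"
[4,5] N\PP  lex  "dog"
[3,5] PP\NP  >  k=4
[1,5] S  >  k=3
[5,6] PP\S  lex  "sent"
[1,6] PP  <  k=5
[0,6] NP\S  >  k=1
[6,7] S\(NP\S)  lex  "ate"
[0,7] S  <  k=6

[0,7] S   <
  [0,6] NP\S   >
    [0,1] "every" : (NP\S)/PP
    [1,6] PP   <
      [1,5] S   >
        [1,3] S/(PP\NP)   >
          [1,2] "park" : (S/(PP\NP))/S
          [2,3] "heard" : S
        [3,5] PP\NP   >
          [3,4] "today" : (PP\NP)/(N\PP)
          [4,5] "dog" : N\PP
      [5,6] "sent" : PP\S
  [6,7] "ate" : S\(NP\S)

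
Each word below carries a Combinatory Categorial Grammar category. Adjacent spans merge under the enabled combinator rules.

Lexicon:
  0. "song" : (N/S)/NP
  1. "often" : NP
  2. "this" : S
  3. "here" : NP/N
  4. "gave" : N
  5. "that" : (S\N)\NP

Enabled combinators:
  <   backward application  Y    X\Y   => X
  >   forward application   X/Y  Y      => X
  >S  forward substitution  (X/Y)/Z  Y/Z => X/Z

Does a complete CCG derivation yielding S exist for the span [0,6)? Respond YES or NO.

[0,6] S   <
  [0,3] N   >
    [0,2] N/S   >
      [0,1] "song" : (N/S)/NP
      [1,2] "often" : NP
    [2,3] "this" : S
  [3,6] S\N   <
    [3,5] NP   >
      [3,4] "here" : NP/N
      [4,5] "gave" : N
    [5,6] "that" : (S\N)\NP

YES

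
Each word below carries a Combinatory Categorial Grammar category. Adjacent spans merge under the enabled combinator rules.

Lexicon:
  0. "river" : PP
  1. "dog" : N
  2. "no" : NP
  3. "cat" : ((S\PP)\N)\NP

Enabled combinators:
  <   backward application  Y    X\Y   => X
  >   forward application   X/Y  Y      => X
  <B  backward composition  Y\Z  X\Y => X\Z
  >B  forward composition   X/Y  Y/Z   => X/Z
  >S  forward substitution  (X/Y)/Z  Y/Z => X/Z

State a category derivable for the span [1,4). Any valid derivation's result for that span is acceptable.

S\PP

[0,4] S   <
  [0,1] "river" : PP
  [1,4] S\PP   <
    [1,2] "dog" : N
    [2,4] (S\PP)\N   <
      [2,3] "no" : NP
      [3,4] "cat" : ((S\PP)\N)\NP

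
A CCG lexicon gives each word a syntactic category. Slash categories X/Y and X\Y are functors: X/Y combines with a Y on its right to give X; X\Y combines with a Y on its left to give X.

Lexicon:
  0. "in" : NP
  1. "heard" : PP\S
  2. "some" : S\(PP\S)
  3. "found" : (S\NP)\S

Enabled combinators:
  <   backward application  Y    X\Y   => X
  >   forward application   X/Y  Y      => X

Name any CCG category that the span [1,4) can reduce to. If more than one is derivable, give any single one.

S\NP

[0,4] S   <
  [0,1] "in" : NP
  [1,4] S\NP   <
    [1,3] S   <
      [1,2] "heard" : PP\S
      [2,3] "some" : S\(PP\S)
    [3,4] "found" : (S\NP)\S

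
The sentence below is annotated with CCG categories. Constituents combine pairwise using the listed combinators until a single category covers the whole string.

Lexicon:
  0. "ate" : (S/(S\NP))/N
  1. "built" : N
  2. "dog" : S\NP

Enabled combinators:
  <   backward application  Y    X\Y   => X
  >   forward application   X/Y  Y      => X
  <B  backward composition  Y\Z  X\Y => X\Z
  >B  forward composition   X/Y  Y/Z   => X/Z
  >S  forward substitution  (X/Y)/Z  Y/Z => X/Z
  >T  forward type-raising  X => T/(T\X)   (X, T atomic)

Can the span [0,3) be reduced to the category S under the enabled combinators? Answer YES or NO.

YES

[0,3] S   >
  [0,2] S/(S\NP)   >
    [0,1] "ate" : (S/(S\NP))/N
    [1,2] "built" : N
  [2,3] "dog" : S\NP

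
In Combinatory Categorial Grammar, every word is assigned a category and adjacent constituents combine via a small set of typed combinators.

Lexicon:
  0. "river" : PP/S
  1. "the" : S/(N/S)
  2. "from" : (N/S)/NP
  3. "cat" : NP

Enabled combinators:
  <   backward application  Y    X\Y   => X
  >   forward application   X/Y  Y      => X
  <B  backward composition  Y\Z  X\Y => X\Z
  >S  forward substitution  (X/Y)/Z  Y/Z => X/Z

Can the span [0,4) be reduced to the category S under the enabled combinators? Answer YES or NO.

PP/S S/(N/S) (N/S)/NP NP
CKY chart[0,4] = {PP}; S ∉ chart

NO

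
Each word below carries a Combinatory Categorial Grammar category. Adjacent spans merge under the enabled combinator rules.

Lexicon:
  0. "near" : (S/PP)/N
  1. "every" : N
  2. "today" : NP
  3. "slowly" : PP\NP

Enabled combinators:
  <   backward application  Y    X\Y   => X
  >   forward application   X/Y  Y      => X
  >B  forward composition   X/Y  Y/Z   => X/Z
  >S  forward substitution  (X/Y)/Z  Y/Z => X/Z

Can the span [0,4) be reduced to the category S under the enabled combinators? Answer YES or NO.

[0,4] S   >
  [0,2] S/PP   >
    [0,1] "near" : (S/PP)/N
    [1,2] "every" : N
  [2,4] PP   <
    [2,3] "today" : NP
    [3,4] "slowly" : PP\NP

YES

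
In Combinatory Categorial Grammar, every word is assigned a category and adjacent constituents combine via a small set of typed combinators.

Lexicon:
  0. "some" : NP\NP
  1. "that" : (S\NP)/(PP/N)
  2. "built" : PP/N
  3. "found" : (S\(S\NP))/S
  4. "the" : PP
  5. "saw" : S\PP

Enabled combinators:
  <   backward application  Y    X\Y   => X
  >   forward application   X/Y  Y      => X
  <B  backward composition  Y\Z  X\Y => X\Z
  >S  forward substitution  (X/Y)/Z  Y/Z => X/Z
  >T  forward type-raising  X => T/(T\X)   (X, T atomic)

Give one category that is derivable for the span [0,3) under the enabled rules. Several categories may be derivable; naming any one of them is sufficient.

S\NP

[0,6] S   <
  [0,3] S\NP   <B
    [0,1] "some" : NP\NP
    [1,3] S\NP   >
      [1,2] "that" : (S\NP)/(PP/N)
      [2,3] "built" : PP/N
  [3,6] S\(S\NP)   >
    [3,4] "found" : (S\(S\NP))/S
    [4,6] S   <
      [4,5] "the" : PP
      [5,6] "saw" : S\PP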